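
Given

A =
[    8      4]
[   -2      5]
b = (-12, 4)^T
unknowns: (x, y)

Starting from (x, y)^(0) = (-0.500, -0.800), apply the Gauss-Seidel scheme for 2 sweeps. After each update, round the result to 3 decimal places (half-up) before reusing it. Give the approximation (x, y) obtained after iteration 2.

(-1.680, 0.128)

Iteration 1:
  x = (-12 - (4)·-0.800) / (8) = -1.100
  y = (4 - (-2)·-1.100) / (5) = 0.360
Iteration 2:
  x = (-12 - (4)·0.360) / (8) = -1.680
  y = (4 - (-2)·-1.680) / (5) = 0.128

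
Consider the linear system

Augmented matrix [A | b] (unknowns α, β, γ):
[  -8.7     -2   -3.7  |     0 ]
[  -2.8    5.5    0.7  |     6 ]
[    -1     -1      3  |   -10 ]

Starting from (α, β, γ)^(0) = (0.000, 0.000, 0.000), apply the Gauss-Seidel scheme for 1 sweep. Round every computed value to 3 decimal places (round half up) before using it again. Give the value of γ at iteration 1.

Iteration 1:
  α = (0 - (-2)·0.000 - (-3.7)·0.000) / (-8.7) = 0.000
  β = (6 - (-2.8)·0.000 - (0.7)·0.000) / (5.5) = 1.091
  γ = (-10 - (-1)·0.000 - (-1)·1.091) / (3) = -2.970

-2.970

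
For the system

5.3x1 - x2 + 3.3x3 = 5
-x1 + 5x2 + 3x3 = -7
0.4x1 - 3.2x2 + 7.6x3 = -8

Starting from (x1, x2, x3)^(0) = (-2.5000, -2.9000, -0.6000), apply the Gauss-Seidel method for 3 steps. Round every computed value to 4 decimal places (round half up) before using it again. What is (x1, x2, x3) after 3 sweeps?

(1.6676, -0.3354, -1.2816)

Iteration 1:
  x1 = (5 - (-1)·-2.9000 - (3.3)·-0.6000) / (5.3) = 0.7698
  x2 = (-7 - (-1)·0.7698 - (3)·-0.6000) / (5) = -0.8860
  x3 = (-8 - (0.4)·0.7698 - (-3.2)·-0.8860) / (7.6) = -1.4662
Iteration 2:
  x1 = (5 - (-1)·-0.8860 - (3.3)·-1.4662) / (5.3) = 1.6891
  x2 = (-7 - (-1)·1.6891 - (3)·-1.4662) / (5) = -0.1825
  x3 = (-8 - (0.4)·1.6891 - (-3.2)·-0.1825) / (7.6) = -1.2184
Iteration 3:
  x1 = (5 - (-1)·-0.1825 - (3.3)·-1.2184) / (5.3) = 1.6676
  x2 = (-7 - (-1)·1.6676 - (3)·-1.2184) / (5) = -0.3354
  x3 = (-8 - (0.4)·1.6676 - (-3.2)·-0.3354) / (7.6) = -1.2816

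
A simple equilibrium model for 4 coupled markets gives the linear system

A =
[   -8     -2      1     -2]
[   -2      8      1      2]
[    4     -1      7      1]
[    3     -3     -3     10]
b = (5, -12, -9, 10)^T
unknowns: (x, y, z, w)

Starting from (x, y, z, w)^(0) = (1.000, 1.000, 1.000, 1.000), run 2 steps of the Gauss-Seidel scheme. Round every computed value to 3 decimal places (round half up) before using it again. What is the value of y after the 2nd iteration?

Iteration 1:
  x = (5 - (-2)·1.000 - (1)·1.000 - (-2)·1.000) / (-8) = -1.000
  y = (-12 - (-2)·-1.000 - (1)·1.000 - (2)·1.000) / (8) = -2.125
  z = (-9 - (4)·-1.000 - (-1)·-2.125 - (1)·1.000) / (7) = -1.161
  w = (10 - (3)·-1.000 - (-3)·-2.125 - (-3)·-1.161) / (10) = 0.314
Iteration 2:
  x = (5 - (-2)·-2.125 - (1)·-1.161 - (-2)·0.314) / (-8) = -0.317
  y = (-12 - (-2)·-0.317 - (1)·-1.161 - (2)·0.314) / (8) = -1.513
  z = (-9 - (4)·-0.317 - (-1)·-1.513 - (1)·0.314) / (7) = -1.366
  w = (10 - (3)·-0.317 - (-3)·-1.513 - (-3)·-1.366) / (10) = 0.231

-1.513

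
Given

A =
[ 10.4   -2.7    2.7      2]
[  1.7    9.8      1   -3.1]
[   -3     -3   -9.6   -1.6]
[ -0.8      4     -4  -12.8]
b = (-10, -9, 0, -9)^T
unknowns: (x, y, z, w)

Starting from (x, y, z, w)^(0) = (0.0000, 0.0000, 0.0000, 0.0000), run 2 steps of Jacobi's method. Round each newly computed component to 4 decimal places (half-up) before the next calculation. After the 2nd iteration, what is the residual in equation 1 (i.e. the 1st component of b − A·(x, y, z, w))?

0.2350

Iteration 1:
  x = (-10 - (-2.7)·0.0000 - (2.7)·0.0000 - (2)·0.0000) / (10.4) = -0.9615
  y = (-9 - (1.7)·0.0000 - (1)·0.0000 - (-3.1)·0.0000) / (9.8) = -0.9184
  z = (0 - (-3)·0.0000 - (-3)·0.0000 - (-1.6)·0.0000) / (-9.6) = 0.0000
  w = (-9 - (-0.8)·0.0000 - (4)·0.0000 - (-4)·0.0000) / (-12.8) = 0.7031
Iteration 2:
  x = (-10 - (-2.7)·-0.9184 - (2.7)·0.0000 - (2)·0.7031) / (10.4) = -1.3352
  y = (-9 - (1.7)·-0.9615 - (1)·0.0000 - (-3.1)·0.7031) / (9.8) = -0.5292
  z = (0 - (-3)·-0.9615 - (-3)·-0.9184 - (-1.6)·0.7031) / (-9.6) = 0.4703
  w = (-9 - (-0.8)·-0.9615 - (4)·-0.9184 - (-4)·0.0000) / (-12.8) = 0.4762
Residual b − A·x = (0.2350, -0.5381, -0.3164, 0.0252)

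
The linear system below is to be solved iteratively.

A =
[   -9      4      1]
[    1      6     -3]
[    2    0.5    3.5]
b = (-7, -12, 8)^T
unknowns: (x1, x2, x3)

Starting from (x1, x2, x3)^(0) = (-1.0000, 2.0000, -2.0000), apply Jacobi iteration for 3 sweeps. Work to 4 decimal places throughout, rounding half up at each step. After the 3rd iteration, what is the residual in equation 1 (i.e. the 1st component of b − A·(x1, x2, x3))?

-0.3494

Iteration 1:
  x1 = (-7 - (4)·2.0000 - (1)·-2.0000) / (-9) = 1.4444
  x2 = (-12 - (1)·-1.0000 - (-3)·-2.0000) / (6) = -2.8333
  x3 = (8 - (2)·-1.0000 - (0.5)·2.0000) / (3.5) = 2.5714
Iteration 2:
  x1 = (-7 - (4)·-2.8333 - (1)·2.5714) / (-9) = -0.1958
  x2 = (-12 - (1)·1.4444 - (-3)·2.5714) / (6) = -0.9550
  x3 = (8 - (2)·1.4444 - (0.5)·-2.8333) / (3.5) = 1.8651
Iteration 3:
  x1 = (-7 - (4)·-0.9550 - (1)·1.8651) / (-9) = 0.5606
  x2 = (-12 - (1)·-0.1958 - (-3)·1.8651) / (6) = -1.0348
  x3 = (8 - (2)·-0.1958 - (0.5)·-0.9550) / (3.5) = 2.5340
Residual b − A·x = (-0.3494, 1.2502, -1.4728)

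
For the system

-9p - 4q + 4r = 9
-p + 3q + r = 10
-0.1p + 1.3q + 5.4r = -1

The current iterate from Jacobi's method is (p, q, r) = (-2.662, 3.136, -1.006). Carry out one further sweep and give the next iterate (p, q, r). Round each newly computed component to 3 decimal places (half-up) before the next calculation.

One sweep:
  p = (9 - (-4)·3.136 - (4)·-1.006) / (-9) = -2.841
  q = (10 - (-1)·-2.662 - (1)·-1.006) / (3) = 2.781
  r = (-1 - (-0.1)·-2.662 - (1.3)·3.136) / (5.4) = -0.989

(-2.841, 2.781, -0.989)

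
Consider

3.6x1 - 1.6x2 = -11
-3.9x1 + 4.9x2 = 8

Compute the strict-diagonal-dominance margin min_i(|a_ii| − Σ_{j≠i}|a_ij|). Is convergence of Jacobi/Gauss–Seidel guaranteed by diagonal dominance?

row 1: |3.6| − (1.6) = 2
row 2: |4.9| − (3.9) = 1
minimum over rows = 1 → strictly diagonally dominant (convergence guaranteed)

1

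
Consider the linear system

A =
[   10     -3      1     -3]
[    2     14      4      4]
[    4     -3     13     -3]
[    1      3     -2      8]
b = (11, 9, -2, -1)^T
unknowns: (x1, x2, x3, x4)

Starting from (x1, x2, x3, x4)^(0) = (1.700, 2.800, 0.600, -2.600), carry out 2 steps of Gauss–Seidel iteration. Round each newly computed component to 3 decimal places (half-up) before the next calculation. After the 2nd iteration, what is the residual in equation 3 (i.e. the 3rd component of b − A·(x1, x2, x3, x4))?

Iteration 1:
  x1 = (11 - (-3)·2.800 - (1)·0.600 - (-3)·-2.600) / (10) = 1.100
  x2 = (9 - (2)·1.100 - (4)·0.600 - (4)·-2.600) / (14) = 1.057
  x3 = (-2 - (4)·1.100 - (-3)·1.057 - (-3)·-2.600) / (13) = -0.848
  x4 = (-1 - (1)·1.100 - (3)·1.057 - (-2)·-0.848) / (8) = -0.871
Iteration 2:
  x1 = (11 - (-3)·1.057 - (1)·-0.848 - (-3)·-0.871) / (10) = 1.241
  x2 = (9 - (2)·1.241 - (4)·-0.848 - (4)·-0.871) / (14) = 0.957
  x3 = (-2 - (4)·1.241 - (-3)·0.957 - (-3)·-0.871) / (13) = -0.516
  x4 = (-1 - (1)·1.241 - (3)·0.957 - (-2)·-0.516) / (8) = -0.768
Residual b − A·x = (-0.327, -1.744, 0.311, 0.000)

0.311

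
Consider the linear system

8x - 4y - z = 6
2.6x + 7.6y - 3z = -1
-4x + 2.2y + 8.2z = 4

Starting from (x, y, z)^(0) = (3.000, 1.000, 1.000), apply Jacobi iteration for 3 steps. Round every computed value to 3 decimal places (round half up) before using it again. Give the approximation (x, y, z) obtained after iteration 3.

(0.951, 0.208, 0.754)

Iteration 1:
  x = (6 - (-4)·1.000 - (-1)·1.000) / (8) = 1.375
  y = (-1 - (2.6)·3.000 - (-3)·1.000) / (7.6) = -0.763
  z = (4 - (-4)·3.000 - (2.2)·1.000) / (8.2) = 1.683
Iteration 2:
  x = (6 - (-4)·-0.763 - (-1)·1.683) / (8) = 0.579
  y = (-1 - (2.6)·1.375 - (-3)·1.683) / (7.6) = 0.062
  z = (4 - (-4)·1.375 - (2.2)·-0.763) / (8.2) = 1.363
Iteration 3:
  x = (6 - (-4)·0.062 - (-1)·1.363) / (8) = 0.951
  y = (-1 - (2.6)·0.579 - (-3)·1.363) / (7.6) = 0.208
  z = (4 - (-4)·0.579 - (2.2)·0.062) / (8.2) = 0.754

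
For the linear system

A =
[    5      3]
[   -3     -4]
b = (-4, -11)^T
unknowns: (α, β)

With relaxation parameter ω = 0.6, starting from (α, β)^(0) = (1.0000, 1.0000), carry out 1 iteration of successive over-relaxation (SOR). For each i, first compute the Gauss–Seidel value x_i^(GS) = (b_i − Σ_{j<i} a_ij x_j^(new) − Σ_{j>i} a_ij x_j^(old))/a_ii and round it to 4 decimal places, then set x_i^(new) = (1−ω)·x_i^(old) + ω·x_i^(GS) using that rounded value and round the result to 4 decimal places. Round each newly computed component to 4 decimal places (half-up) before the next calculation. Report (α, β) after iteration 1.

(-0.4400, 2.2480)

Iteration 1:
  α: GS value = (-4 - (3)·1.0000) / (5) = -1.4000;  α ← (1−ω)·1.0000 + ω·-1.4000 = -0.4400
  β: GS value = (-11 - (-3)·-0.4400) / (-4) = 3.0800;  β ← (1−ω)·1.0000 + ω·3.0800 = 2.2480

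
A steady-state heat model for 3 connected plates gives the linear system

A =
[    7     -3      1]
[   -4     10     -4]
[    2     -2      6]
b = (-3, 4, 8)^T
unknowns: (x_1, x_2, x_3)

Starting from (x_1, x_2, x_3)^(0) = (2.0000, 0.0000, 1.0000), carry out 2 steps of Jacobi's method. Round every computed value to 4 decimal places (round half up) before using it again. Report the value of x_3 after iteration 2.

2.0571

Iteration 1:
  x_1 = (-3 - (-3)·0.0000 - (1)·1.0000) / (7) = -0.5714
  x_2 = (4 - (-4)·2.0000 - (-4)·1.0000) / (10) = 1.6000
  x_3 = (8 - (2)·2.0000 - (-2)·0.0000) / (6) = 0.6667
Iteration 2:
  x_1 = (-3 - (-3)·1.6000 - (1)·0.6667) / (7) = 0.1619
  x_2 = (4 - (-4)·-0.5714 - (-4)·0.6667) / (10) = 0.4381
  x_3 = (8 - (2)·-0.5714 - (-2)·1.6000) / (6) = 2.0571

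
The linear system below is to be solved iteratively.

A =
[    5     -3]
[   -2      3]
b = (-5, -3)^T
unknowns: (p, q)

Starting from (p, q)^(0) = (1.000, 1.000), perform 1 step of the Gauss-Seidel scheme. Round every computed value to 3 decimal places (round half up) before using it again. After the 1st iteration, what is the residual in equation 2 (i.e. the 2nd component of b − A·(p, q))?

Iteration 1:
  p = (-5 - (-3)·1.000) / (5) = -0.400
  q = (-3 - (-2)·-0.400) / (3) = -1.267
Residual b − A·x = (-6.801, 0.001)

0.001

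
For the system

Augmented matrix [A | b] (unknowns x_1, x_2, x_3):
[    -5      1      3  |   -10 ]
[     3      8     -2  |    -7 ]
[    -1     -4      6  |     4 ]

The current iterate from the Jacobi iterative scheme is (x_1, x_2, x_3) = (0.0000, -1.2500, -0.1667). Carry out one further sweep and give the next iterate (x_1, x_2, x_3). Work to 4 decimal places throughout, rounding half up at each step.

(1.6500, -0.9167, -0.1667)

One sweep:
  x_1 = (-10 - (1)·-1.2500 - (3)·-0.1667) / (-5) = 1.6500
  x_2 = (-7 - (3)·0.0000 - (-2)·-0.1667) / (8) = -0.9167
  x_3 = (4 - (-1)·0.0000 - (-4)·-1.2500) / (6) = -0.1667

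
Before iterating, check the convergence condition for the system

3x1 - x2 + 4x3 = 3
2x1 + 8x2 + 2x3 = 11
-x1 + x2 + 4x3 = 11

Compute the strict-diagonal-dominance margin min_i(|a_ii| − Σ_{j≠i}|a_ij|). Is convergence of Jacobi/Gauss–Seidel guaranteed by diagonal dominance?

row 1: |3| − (1+4) = -2
row 2: |8| − (2+2) = 4
row 3: |4| − (1+1) = 2
minimum over rows = -2 → not strictly diagonally dominant

-2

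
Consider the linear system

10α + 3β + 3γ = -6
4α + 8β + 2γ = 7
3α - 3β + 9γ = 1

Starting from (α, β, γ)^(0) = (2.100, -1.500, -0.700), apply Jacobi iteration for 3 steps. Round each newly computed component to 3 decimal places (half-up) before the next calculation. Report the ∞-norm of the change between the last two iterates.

Iteration 1:
  α = (-6 - (3)·-1.500 - (3)·-0.700) / (10) = 0.060
  β = (7 - (4)·2.100 - (2)·-0.700) / (8) = 0.000
  γ = (1 - (3)·2.100 - (-3)·-1.500) / (9) = -1.089
Iteration 2:
  α = (-6 - (3)·0.000 - (3)·-1.089) / (10) = -0.273
  β = (7 - (4)·0.060 - (2)·-1.089) / (8) = 1.117
  γ = (1 - (3)·0.060 - (-3)·0.000) / (9) = 0.091
Iteration 3:
  α = (-6 - (3)·1.117 - (3)·0.091) / (10) = -0.962
  β = (7 - (4)·-0.273 - (2)·0.091) / (8) = 0.989
  γ = (1 - (3)·-0.273 - (-3)·1.117) / (9) = 0.574
Change: (-0.689, -0.128, 0.483) → max |·| = 0.689

0.689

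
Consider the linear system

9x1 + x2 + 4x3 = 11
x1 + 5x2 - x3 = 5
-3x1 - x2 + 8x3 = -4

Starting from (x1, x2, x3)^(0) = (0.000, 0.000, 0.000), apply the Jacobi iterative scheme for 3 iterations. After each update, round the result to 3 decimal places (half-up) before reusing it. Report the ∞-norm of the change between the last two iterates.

0.221

Iteration 1:
  x1 = (11 - (1)·0.000 - (4)·0.000) / (9) = 1.222
  x2 = (5 - (1)·0.000 - (-1)·0.000) / (5) = 1.000
  x3 = (-4 - (-3)·0.000 - (-1)·0.000) / (8) = -0.500
Iteration 2:
  x1 = (11 - (1)·1.000 - (4)·-0.500) / (9) = 1.333
  x2 = (5 - (1)·1.222 - (-1)·-0.500) / (5) = 0.656
  x3 = (-4 - (-3)·1.222 - (-1)·1.000) / (8) = 0.083
Iteration 3:
  x1 = (11 - (1)·0.656 - (4)·0.083) / (9) = 1.112
  x2 = (5 - (1)·1.333 - (-1)·0.083) / (5) = 0.750
  x3 = (-4 - (-3)·1.333 - (-1)·0.656) / (8) = 0.082
Change: (-0.221, 0.094, -0.001) → max |·| = 0.221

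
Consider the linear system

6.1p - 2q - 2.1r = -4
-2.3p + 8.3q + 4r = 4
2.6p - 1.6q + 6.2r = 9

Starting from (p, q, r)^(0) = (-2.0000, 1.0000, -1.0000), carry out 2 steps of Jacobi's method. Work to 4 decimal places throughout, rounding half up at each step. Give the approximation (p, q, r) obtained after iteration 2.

Iteration 1:
  p = (-4 - (-2)·1.0000 - (-2.1)·-1.0000) / (6.1) = -0.6721
  q = (4 - (-2.3)·-2.0000 - (4)·-1.0000) / (8.3) = 0.4096
  r = (9 - (2.6)·-2.0000 - (-1.6)·1.0000) / (6.2) = 2.5484
Iteration 2:
  p = (-4 - (-2)·0.4096 - (-2.1)·2.5484) / (6.1) = 0.3559
  q = (4 - (-2.3)·-0.6721 - (4)·2.5484) / (8.3) = -0.9325
  r = (9 - (2.6)·-0.6721 - (-1.6)·0.4096) / (6.2) = 1.8392

(0.3559, -0.9325, 1.8392)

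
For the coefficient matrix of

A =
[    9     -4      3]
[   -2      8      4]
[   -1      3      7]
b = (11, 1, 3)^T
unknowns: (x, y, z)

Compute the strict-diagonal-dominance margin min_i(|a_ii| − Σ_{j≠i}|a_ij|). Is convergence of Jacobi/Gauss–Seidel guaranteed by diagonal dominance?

2

row 1: |9| − (4+3) = 2
row 2: |8| − (2+4) = 2
row 3: |7| − (1+3) = 3
minimum over rows = 2 → strictly diagonally dominant (convergence guaranteed)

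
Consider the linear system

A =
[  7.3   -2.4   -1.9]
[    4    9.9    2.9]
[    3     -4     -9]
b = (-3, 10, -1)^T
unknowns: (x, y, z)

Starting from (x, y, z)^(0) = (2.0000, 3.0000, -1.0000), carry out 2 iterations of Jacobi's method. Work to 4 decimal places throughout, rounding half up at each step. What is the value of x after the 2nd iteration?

-0.3929

Iteration 1:
  x = (-3 - (-2.4)·3.0000 - (-1.9)·-1.0000) / (7.3) = 0.3151
  y = (10 - (4)·2.0000 - (2.9)·-1.0000) / (9.9) = 0.4949
  z = (-1 - (3)·2.0000 - (-4)·3.0000) / (-9) = -0.5556
Iteration 2:
  x = (-3 - (-2.4)·0.4949 - (-1.9)·-0.5556) / (7.3) = -0.3929
  y = (10 - (4)·0.3151 - (2.9)·-0.5556) / (9.9) = 1.0455
  z = (-1 - (3)·0.3151 - (-4)·0.4949) / (-9) = -0.0038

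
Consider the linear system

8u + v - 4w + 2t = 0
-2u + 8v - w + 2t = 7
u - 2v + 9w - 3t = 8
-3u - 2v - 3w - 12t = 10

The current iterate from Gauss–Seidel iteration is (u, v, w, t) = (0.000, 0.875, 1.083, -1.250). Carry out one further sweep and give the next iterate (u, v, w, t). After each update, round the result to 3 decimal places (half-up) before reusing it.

(0.745, 1.509, 0.725, -1.452)

One sweep:
  u = (0 - (1)·0.875 - (-4)·1.083 - (2)·-1.250) / (8) = 0.745
  v = (7 - (-2)·0.745 - (-1)·1.083 - (2)·-1.250) / (8) = 1.509
  w = (8 - (1)·0.745 - (-2)·1.509 - (-3)·-1.250) / (9) = 0.725
  t = (10 - (-3)·0.745 - (-2)·1.509 - (-3)·0.725) / (-12) = -1.452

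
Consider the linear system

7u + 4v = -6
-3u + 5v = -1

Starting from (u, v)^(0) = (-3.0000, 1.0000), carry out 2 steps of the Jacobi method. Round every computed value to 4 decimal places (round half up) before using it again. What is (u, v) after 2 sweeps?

Iteration 1:
  u = (-6 - (4)·1.0000) / (7) = -1.4286
  v = (-1 - (-3)·-3.0000) / (5) = -2.0000
Iteration 2:
  u = (-6 - (4)·-2.0000) / (7) = 0.2857
  v = (-1 - (-3)·-1.4286) / (5) = -1.0572

(0.2857, -1.0572)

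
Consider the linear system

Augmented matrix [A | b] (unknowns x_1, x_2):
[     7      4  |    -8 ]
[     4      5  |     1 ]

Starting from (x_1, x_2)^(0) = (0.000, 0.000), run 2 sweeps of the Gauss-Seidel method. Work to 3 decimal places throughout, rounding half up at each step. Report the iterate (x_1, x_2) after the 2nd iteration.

Iteration 1:
  x_1 = (-8 - (4)·0.000) / (7) = -1.143
  x_2 = (1 - (4)·-1.143) / (5) = 1.114
Iteration 2:
  x_1 = (-8 - (4)·1.114) / (7) = -1.779
  x_2 = (1 - (4)·-1.779) / (5) = 1.623

(-1.779, 1.623)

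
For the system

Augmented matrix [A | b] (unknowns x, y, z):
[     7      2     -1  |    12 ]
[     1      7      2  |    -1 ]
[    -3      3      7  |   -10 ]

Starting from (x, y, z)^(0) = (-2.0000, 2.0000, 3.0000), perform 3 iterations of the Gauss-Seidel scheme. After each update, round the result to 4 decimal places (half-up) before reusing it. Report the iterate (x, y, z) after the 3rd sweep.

(1.7620, -0.2801, -0.5534)

Iteration 1:
  x = (12 - (2)·2.0000 - (-1)·3.0000) / (7) = 1.5714
  y = (-1 - (1)·1.5714 - (2)·3.0000) / (7) = -1.2245
  z = (-10 - (-3)·1.5714 - (3)·-1.2245) / (7) = -0.2303
Iteration 2:
  x = (12 - (2)·-1.2245 - (-1)·-0.2303) / (7) = 2.0312
  y = (-1 - (1)·2.0312 - (2)·-0.2303) / (7) = -0.3672
  z = (-10 - (-3)·2.0312 - (3)·-0.3672) / (7) = -0.4007
Iteration 3:
  x = (12 - (2)·-0.3672 - (-1)·-0.4007) / (7) = 1.7620
  y = (-1 - (1)·1.7620 - (2)·-0.4007) / (7) = -0.2801
  z = (-10 - (-3)·1.7620 - (3)·-0.2801) / (7) = -0.5534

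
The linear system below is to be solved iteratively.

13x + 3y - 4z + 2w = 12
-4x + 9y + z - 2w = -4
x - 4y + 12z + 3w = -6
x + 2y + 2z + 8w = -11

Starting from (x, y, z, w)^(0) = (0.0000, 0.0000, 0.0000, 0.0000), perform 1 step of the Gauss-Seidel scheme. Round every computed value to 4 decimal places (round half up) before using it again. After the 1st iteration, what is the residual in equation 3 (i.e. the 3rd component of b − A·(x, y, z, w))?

Iteration 1:
  x = (12 - (3)·0.0000 - (-4)·0.0000 - (2)·0.0000) / (13) = 0.9231
  y = (-4 - (-4)·0.9231 - (1)·0.0000 - (-2)·0.0000) / (9) = -0.0342
  z = (-6 - (1)·0.9231 - (-4)·-0.0342 - (3)·0.0000) / (12) = -0.5883
  w = (-11 - (1)·0.9231 - (2)·-0.0342 - (2)·-0.5883) / (8) = -1.3348
Residual b − A·x = (0.4187, -2.0811, 4.0041, 0.0003)

4.0041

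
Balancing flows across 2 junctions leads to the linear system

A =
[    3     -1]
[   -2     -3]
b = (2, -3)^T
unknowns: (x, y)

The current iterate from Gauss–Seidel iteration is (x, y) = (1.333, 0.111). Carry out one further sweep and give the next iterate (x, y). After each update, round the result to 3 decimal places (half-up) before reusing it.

(0.704, 0.531)

One sweep:
  x = (2 - (-1)·0.111) / (3) = 0.704
  y = (-3 - (-2)·0.704) / (-3) = 0.531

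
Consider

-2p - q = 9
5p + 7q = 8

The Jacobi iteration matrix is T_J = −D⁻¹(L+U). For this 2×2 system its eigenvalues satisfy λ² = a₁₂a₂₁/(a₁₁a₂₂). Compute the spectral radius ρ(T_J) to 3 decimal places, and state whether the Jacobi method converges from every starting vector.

a₁₂a₂₁/(a₁₁a₂₂) = (-1)·(5) / ((-2)·(7)) = 0.357143
ρ = √|0.357143| = √0.357143 = 0.598
ρ < 1, so Jacobi converges

0.598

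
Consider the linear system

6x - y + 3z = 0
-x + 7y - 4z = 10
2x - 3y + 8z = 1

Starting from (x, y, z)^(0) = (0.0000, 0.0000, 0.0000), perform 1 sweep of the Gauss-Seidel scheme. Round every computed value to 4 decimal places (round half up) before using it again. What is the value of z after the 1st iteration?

Iteration 1:
  x = (0 - (-1)·0.0000 - (3)·0.0000) / (6) = 0.0000
  y = (10 - (-1)·0.0000 - (-4)·0.0000) / (7) = 1.4286
  z = (1 - (2)·0.0000 - (-3)·1.4286) / (8) = 0.6607

0.6607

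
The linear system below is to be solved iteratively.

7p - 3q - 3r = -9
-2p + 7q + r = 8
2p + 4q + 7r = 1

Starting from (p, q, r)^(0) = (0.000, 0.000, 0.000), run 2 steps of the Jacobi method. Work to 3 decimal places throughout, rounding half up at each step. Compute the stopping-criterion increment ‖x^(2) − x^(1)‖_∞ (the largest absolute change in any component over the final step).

Iteration 1:
  p = (-9 - (-3)·0.000 - (-3)·0.000) / (7) = -1.286
  q = (8 - (-2)·0.000 - (1)·0.000) / (7) = 1.143
  r = (1 - (2)·0.000 - (4)·0.000) / (7) = 0.143
Iteration 2:
  p = (-9 - (-3)·1.143 - (-3)·0.143) / (7) = -0.735
  q = (8 - (-2)·-1.286 - (1)·0.143) / (7) = 0.755
  r = (1 - (2)·-1.286 - (4)·1.143) / (7) = -0.143
Change: (0.551, -0.388, -0.286) → max |·| = 0.551

0.551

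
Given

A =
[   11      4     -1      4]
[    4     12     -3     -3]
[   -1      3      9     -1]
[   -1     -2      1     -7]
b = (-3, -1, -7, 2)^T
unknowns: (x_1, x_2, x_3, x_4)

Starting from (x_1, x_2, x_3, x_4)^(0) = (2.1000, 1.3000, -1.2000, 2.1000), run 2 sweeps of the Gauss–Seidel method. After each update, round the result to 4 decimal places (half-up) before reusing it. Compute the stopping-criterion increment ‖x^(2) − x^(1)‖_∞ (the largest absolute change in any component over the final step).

Iteration 1:
  x_1 = (-3 - (4)·1.3000 - (-1)·-1.2000 - (4)·2.1000) / (11) = -1.6182
  x_2 = (-1 - (4)·-1.6182 - (-3)·-1.2000 - (-3)·2.1000) / (12) = 0.6811
  x_3 = (-7 - (-1)·-1.6182 - (3)·0.6811 - (-1)·2.1000) / (9) = -0.9513
  x_4 = (2 - (-1)·-1.6182 - (-2)·0.6811 - (1)·-0.9513) / (-7) = -0.3850
Iteration 2:
  x_1 = (-3 - (4)·0.6811 - (-1)·-0.9513 - (4)·-0.3850) / (11) = -0.4669
  x_2 = (-1 - (4)·-0.4669 - (-3)·-0.9513 - (-3)·-0.3850) / (12) = -0.2618
  x_3 = (-7 - (-1)·-0.4669 - (3)·-0.2618 - (-1)·-0.3850) / (9) = -0.7852
  x_4 = (2 - (-1)·-0.4669 - (-2)·-0.2618 - (1)·-0.7852) / (-7) = -0.2564
Change: (1.1513, -0.9429, 0.1661, 0.1286) → max |·| = 1.1513

1.1513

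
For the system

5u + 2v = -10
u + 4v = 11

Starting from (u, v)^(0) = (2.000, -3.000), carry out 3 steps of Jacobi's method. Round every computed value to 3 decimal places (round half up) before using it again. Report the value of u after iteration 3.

Iteration 1:
  u = (-10 - (2)·-3.000) / (5) = -0.800
  v = (11 - (1)·2.000) / (4) = 2.250
Iteration 2:
  u = (-10 - (2)·2.250) / (5) = -2.900
  v = (11 - (1)·-0.800) / (4) = 2.950
Iteration 3:
  u = (-10 - (2)·2.950) / (5) = -3.180
  v = (11 - (1)·-2.900) / (4) = 3.475

-3.180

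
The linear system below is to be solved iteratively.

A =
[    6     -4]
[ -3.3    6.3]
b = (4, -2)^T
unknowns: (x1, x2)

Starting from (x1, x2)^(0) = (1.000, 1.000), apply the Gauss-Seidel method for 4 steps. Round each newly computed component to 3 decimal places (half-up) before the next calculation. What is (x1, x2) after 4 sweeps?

(0.727, 0.063)

Iteration 1:
  x1 = (4 - (-4)·1.000) / (6) = 1.333
  x2 = (-2 - (-3.3)·1.333) / (6.3) = 0.381
Iteration 2:
  x1 = (4 - (-4)·0.381) / (6) = 0.921
  x2 = (-2 - (-3.3)·0.921) / (6.3) = 0.165
Iteration 3:
  x1 = (4 - (-4)·0.165) / (6) = 0.777
  x2 = (-2 - (-3.3)·0.777) / (6.3) = 0.090
Iteration 4:
  x1 = (4 - (-4)·0.090) / (6) = 0.727
  x2 = (-2 - (-3.3)·0.727) / (6.3) = 0.063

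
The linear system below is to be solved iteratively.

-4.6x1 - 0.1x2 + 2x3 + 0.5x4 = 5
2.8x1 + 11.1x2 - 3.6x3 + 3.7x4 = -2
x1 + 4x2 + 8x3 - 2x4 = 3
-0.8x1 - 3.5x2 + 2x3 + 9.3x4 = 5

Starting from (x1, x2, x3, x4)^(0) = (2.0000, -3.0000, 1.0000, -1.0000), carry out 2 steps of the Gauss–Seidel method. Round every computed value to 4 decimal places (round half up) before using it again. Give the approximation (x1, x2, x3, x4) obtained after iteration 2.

Iteration 1:
  x1 = (5 - (-0.1)·-3.0000 - (2)·1.0000 - (0.5)·-1.0000) / (-4.6) = -0.6957
  x2 = (-2 - (2.8)·-0.6957 - (-3.6)·1.0000 - (3.7)·-1.0000) / (11.1) = 0.6530
  x3 = (3 - (1)·-0.6957 - (4)·0.6530 - (-2)·-1.0000) / (8) = -0.1145
  x4 = (5 - (-0.8)·-0.6957 - (-3.5)·0.6530 - (2)·-0.1145) / (9.3) = 0.7482
Iteration 2:
  x1 = (5 - (-0.1)·0.6530 - (2)·-0.1145 - (0.5)·0.7482) / (-4.6) = -1.0696
  x2 = (-2 - (2.8)·-1.0696 - (-3.6)·-0.1145 - (3.7)·0.7482) / (11.1) = -0.1969
  x3 = (3 - (1)·-1.0696 - (4)·-0.1969 - (-2)·0.7482) / (8) = 0.7942
  x4 = (5 - (-0.8)·-1.0696 - (-3.5)·-0.1969 - (2)·0.7942) / (9.3) = 0.2007

(-1.0696, -0.1969, 0.7942, 0.2007)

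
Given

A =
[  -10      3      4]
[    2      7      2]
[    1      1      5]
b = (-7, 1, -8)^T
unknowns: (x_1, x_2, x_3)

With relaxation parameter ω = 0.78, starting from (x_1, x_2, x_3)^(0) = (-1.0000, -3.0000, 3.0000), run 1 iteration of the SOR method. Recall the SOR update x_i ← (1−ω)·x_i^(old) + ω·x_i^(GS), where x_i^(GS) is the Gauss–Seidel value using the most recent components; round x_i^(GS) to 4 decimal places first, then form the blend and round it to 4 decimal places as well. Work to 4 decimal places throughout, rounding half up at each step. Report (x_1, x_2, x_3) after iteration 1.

Iteration 1:
  x_1: GS value = (-7 - (3)·-3.0000 - (4)·3.0000) / (-10) = 1.0000;  x_1 ← (1−ω)·-1.0000 + ω·1.0000 = 0.5600
  x_2: GS value = (1 - (2)·0.5600 - (2)·3.0000) / (7) = -0.8743;  x_2 ← (1−ω)·-3.0000 + ω·-0.8743 = -1.3420
  x_3: GS value = (-8 - (1)·0.5600 - (1)·-1.3420) / (5) = -1.4436;  x_3 ← (1−ω)·3.0000 + ω·-1.4436 = -0.4660

(0.5600, -1.3420, -0.4660)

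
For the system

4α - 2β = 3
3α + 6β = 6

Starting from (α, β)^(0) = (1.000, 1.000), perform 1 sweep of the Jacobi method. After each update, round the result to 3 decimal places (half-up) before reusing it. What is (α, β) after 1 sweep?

(1.250, 0.500)

Iteration 1:
  α = (3 - (-2)·1.000) / (4) = 1.250
  β = (6 - (3)·1.000) / (6) = 0.500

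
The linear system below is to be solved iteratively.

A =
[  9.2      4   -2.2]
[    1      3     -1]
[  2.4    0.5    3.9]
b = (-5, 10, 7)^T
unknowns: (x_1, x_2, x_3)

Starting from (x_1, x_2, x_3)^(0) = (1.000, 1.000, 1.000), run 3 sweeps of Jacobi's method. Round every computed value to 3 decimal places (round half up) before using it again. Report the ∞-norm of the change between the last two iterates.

0.591

Iteration 1:
  x_1 = (-5 - (4)·1.000 - (-2.2)·1.000) / (9.2) = -0.739
  x_2 = (10 - (1)·1.000 - (-1)·1.000) / (3) = 3.333
  x_3 = (7 - (2.4)·1.000 - (0.5)·1.000) / (3.9) = 1.051
Iteration 2:
  x_1 = (-5 - (4)·3.333 - (-2.2)·1.051) / (9.2) = -1.741
  x_2 = (10 - (1)·-0.739 - (-1)·1.051) / (3) = 3.930
  x_3 = (7 - (2.4)·-0.739 - (0.5)·3.333) / (3.9) = 1.822
Iteration 3:
  x_1 = (-5 - (4)·3.930 - (-2.2)·1.822) / (9.2) = -1.816
  x_2 = (10 - (1)·-1.741 - (-1)·1.822) / (3) = 4.521
  x_3 = (7 - (2.4)·-1.741 - (0.5)·3.930) / (3.9) = 2.362
Change: (-0.075, 0.591, 0.540) → max |·| = 0.591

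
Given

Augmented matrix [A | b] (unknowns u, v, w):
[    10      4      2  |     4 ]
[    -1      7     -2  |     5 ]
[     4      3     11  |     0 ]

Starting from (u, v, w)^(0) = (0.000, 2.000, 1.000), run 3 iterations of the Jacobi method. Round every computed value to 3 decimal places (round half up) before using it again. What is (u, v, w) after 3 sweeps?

Iteration 1:
  u = (4 - (4)·2.000 - (2)·1.000) / (10) = -0.600
  v = (5 - (-1)·0.000 - (-2)·1.000) / (7) = 1.000
  w = (0 - (4)·0.000 - (3)·2.000) / (11) = -0.545
Iteration 2:
  u = (4 - (4)·1.000 - (2)·-0.545) / (10) = 0.109
  v = (5 - (-1)·-0.600 - (-2)·-0.545) / (7) = 0.473
  w = (0 - (4)·-0.600 - (3)·1.000) / (11) = -0.055
Iteration 3:
  u = (4 - (4)·0.473 - (2)·-0.055) / (10) = 0.222
  v = (5 - (-1)·0.109 - (-2)·-0.055) / (7) = 0.714
  w = (0 - (4)·0.109 - (3)·0.473) / (11) = -0.169

(0.222, 0.714, -0.169)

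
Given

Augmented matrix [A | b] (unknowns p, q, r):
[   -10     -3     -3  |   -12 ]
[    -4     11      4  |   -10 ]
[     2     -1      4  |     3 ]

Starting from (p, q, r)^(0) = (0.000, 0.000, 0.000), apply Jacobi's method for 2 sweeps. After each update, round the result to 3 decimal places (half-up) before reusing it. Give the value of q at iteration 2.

Iteration 1:
  p = (-12 - (-3)·0.000 - (-3)·0.000) / (-10) = 1.200
  q = (-10 - (-4)·0.000 - (4)·0.000) / (11) = -0.909
  r = (3 - (2)·0.000 - (-1)·0.000) / (4) = 0.750
Iteration 2:
  p = (-12 - (-3)·-0.909 - (-3)·0.750) / (-10) = 1.248
  q = (-10 - (-4)·1.200 - (4)·0.750) / (11) = -0.745
  r = (3 - (2)·1.200 - (-1)·-0.909) / (4) = -0.077

-0.745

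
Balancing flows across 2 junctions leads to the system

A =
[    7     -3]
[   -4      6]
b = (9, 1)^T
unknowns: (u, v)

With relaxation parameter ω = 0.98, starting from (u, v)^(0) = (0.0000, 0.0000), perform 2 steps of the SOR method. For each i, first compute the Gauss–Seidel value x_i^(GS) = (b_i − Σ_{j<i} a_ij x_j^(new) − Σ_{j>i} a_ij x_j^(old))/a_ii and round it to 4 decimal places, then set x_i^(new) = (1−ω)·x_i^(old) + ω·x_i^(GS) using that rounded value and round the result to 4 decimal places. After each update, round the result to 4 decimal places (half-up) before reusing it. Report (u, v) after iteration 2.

Iteration 1:
  u: GS value = (9 - (-3)·0.0000) / (7) = 1.2857;  u ← (1−ω)·0.0000 + ω·1.2857 = 1.2600
  v: GS value = (1 - (-4)·1.2600) / (6) = 1.0067;  v ← (1−ω)·0.0000 + ω·1.0067 = 0.9866
Iteration 2:
  u: GS value = (9 - (-3)·0.9866) / (7) = 1.7085;  u ← (1−ω)·1.2600 + ω·1.7085 = 1.6995
  v: GS value = (1 - (-4)·1.6995) / (6) = 1.2997;  v ← (1−ω)·0.9866 + ω·1.2997 = 1.2934

(1.6995, 1.2934)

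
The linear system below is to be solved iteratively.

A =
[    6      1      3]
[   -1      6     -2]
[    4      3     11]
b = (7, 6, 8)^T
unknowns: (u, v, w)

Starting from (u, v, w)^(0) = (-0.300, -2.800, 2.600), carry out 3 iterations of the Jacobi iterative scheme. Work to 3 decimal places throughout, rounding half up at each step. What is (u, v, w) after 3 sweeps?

(0.846, 1.048, 0.271)

Iteration 1:
  u = (7 - (1)·-2.800 - (3)·2.600) / (6) = 0.333
  v = (6 - (-1)·-0.300 - (-2)·2.600) / (6) = 1.817
  w = (8 - (4)·-0.300 - (3)·-2.800) / (11) = 1.600
Iteration 2:
  u = (7 - (1)·1.817 - (3)·1.600) / (6) = 0.064
  v = (6 - (-1)·0.333 - (-2)·1.600) / (6) = 1.589
  w = (8 - (4)·0.333 - (3)·1.817) / (11) = 0.111
Iteration 3:
  u = (7 - (1)·1.589 - (3)·0.111) / (6) = 0.846
  v = (6 - (-1)·0.064 - (-2)·0.111) / (6) = 1.048
  w = (8 - (4)·0.064 - (3)·1.589) / (11) = 0.271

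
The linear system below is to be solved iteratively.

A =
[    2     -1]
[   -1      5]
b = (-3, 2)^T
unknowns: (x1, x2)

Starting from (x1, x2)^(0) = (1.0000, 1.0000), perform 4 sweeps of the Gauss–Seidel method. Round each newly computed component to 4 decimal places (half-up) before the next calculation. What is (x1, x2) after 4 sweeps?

(-1.4440, 0.1112)

Iteration 1:
  x1 = (-3 - (-1)·1.0000) / (2) = -1.0000
  x2 = (2 - (-1)·-1.0000) / (5) = 0.2000
Iteration 2:
  x1 = (-3 - (-1)·0.2000) / (2) = -1.4000
  x2 = (2 - (-1)·-1.4000) / (5) = 0.1200
Iteration 3:
  x1 = (-3 - (-1)·0.1200) / (2) = -1.4400
  x2 = (2 - (-1)·-1.4400) / (5) = 0.1120
Iteration 4:
  x1 = (-3 - (-1)·0.1120) / (2) = -1.4440
  x2 = (2 - (-1)·-1.4440) / (5) = 0.1112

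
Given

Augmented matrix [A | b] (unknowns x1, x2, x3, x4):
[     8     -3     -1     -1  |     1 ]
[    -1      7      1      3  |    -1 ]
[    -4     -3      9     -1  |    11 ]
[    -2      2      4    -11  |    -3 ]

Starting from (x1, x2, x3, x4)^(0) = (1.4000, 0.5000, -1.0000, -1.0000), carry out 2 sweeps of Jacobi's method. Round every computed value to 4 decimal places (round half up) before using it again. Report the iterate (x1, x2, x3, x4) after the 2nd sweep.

Iteration 1:
  x1 = (1 - (-3)·0.5000 - (-1)·-1.0000 - (-1)·-1.0000) / (8) = 0.0625
  x2 = (-1 - (-1)·1.4000 - (1)·-1.0000 - (3)·-1.0000) / (7) = 0.6286
  x3 = (11 - (-4)·1.4000 - (-3)·0.5000 - (-1)·-1.0000) / (9) = 1.9000
  x4 = (-3 - (-2)·1.4000 - (2)·0.5000 - (4)·-1.0000) / (-11) = -0.2545
Iteration 2:
  x1 = (1 - (-3)·0.6286 - (-1)·1.9000 - (-1)·-0.2545) / (8) = 0.5664
  x2 = (-1 - (-1)·0.0625 - (1)·1.9000 - (3)·-0.2545) / (7) = -0.2963
  x3 = (11 - (-4)·0.0625 - (-3)·0.6286 - (-1)·-0.2545) / (9) = 1.4313
  x4 = (-3 - (-2)·0.0625 - (2)·0.6286 - (4)·1.9000) / (-11) = 1.0666

(0.5664, -0.2963, 1.4313, 1.0666)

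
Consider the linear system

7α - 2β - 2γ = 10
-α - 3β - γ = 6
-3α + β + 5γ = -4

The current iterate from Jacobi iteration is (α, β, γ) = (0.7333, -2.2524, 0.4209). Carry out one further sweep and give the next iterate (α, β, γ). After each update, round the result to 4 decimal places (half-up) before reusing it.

One sweep:
  α = (10 - (-2)·-2.2524 - (-2)·0.4209) / (7) = 0.9053
  β = (6 - (-1)·0.7333 - (-1)·0.4209) / (-3) = -2.3847
  γ = (-4 - (-3)·0.7333 - (1)·-2.2524) / (5) = 0.0905

(0.9053, -2.3847, 0.0905)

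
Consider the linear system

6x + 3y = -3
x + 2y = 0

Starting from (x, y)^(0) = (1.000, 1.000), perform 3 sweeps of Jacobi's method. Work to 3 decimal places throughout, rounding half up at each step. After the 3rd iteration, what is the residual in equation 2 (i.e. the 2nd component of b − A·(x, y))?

Iteration 1:
  x = (-3 - (3)·1.000) / (6) = -1.000
  y = (0 - (1)·1.000) / (2) = -0.500
Iteration 2:
  x = (-3 - (3)·-0.500) / (6) = -0.250
  y = (0 - (1)·-1.000) / (2) = 0.500
Iteration 3:
  x = (-3 - (3)·0.500) / (6) = -0.750
  y = (0 - (1)·-0.250) / (2) = 0.125
Residual b − A·x = (1.125, 0.500)

0.500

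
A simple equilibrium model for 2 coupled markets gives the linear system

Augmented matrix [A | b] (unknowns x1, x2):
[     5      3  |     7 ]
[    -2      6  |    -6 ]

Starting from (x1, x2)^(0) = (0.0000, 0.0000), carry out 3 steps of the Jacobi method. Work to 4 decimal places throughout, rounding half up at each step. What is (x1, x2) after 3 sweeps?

(1.7200, -0.3333)

Iteration 1:
  x1 = (7 - (3)·0.0000) / (5) = 1.4000
  x2 = (-6 - (-2)·0.0000) / (6) = -1.0000
Iteration 2:
  x1 = (7 - (3)·-1.0000) / (5) = 2.0000
  x2 = (-6 - (-2)·1.4000) / (6) = -0.5333
Iteration 3:
  x1 = (7 - (3)·-0.5333) / (5) = 1.7200
  x2 = (-6 - (-2)·2.0000) / (6) = -0.3333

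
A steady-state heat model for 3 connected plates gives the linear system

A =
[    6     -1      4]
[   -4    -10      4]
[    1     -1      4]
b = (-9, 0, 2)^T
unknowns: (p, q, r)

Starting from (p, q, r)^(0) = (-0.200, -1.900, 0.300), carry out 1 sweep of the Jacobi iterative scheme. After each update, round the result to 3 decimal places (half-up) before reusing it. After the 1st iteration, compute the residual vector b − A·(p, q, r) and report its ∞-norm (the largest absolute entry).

6.368

Iteration 1:
  p = (-9 - (-1)·-1.900 - (4)·0.300) / (6) = -2.017
  q = (0 - (-4)·-0.200 - (4)·0.300) / (-10) = 0.200
  r = (2 - (1)·-0.200 - (-1)·-1.900) / (4) = 0.075
Residual b − A·x = (3.002, -6.368, 3.917); ∞-norm = 6.368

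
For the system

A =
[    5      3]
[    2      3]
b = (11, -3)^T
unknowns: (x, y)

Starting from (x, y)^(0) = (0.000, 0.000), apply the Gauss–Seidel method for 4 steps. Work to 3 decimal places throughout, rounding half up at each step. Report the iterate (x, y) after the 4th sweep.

(4.509, -4.006)

Iteration 1:
  x = (11 - (3)·0.000) / (5) = 2.200
  y = (-3 - (2)·2.200) / (3) = -2.467
Iteration 2:
  x = (11 - (3)·-2.467) / (5) = 3.680
  y = (-3 - (2)·3.680) / (3) = -3.453
Iteration 3:
  x = (11 - (3)·-3.453) / (5) = 4.272
  y = (-3 - (2)·4.272) / (3) = -3.848
Iteration 4:
  x = (11 - (3)·-3.848) / (5) = 4.509
  y = (-3 - (2)·4.509) / (3) = -4.006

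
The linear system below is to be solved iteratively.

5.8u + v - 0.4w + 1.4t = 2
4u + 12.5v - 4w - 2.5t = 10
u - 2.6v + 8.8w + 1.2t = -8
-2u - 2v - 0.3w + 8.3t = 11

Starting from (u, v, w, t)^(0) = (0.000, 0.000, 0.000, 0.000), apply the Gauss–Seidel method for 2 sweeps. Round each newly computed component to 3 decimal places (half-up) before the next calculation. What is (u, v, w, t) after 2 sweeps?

Iteration 1:
  u = (2 - (1)·0.000 - (-0.4)·0.000 - (1.4)·0.000) / (5.8) = 0.345
  v = (10 - (4)·0.345 - (-4)·0.000 - (-2.5)·0.000) / (12.5) = 0.690
  w = (-8 - (1)·0.345 - (-2.6)·0.690 - (1.2)·0.000) / (8.8) = -0.744
  t = (11 - (-2)·0.345 - (-2)·0.690 - (-0.3)·-0.744) / (8.3) = 1.548
Iteration 2:
  u = (2 - (1)·0.690 - (-0.4)·-0.744 - (1.4)·1.548) / (5.8) = -0.199
  v = (10 - (4)·-0.199 - (-4)·-0.744 - (-2.5)·1.548) / (12.5) = 0.935
  w = (-8 - (1)·-0.199 - (-2.6)·0.935 - (1.2)·1.548) / (8.8) = -0.821
  t = (11 - (-2)·-0.199 - (-2)·0.935 - (-0.3)·-0.821) / (8.3) = 1.473

(-0.199, 0.935, -0.821, 1.473)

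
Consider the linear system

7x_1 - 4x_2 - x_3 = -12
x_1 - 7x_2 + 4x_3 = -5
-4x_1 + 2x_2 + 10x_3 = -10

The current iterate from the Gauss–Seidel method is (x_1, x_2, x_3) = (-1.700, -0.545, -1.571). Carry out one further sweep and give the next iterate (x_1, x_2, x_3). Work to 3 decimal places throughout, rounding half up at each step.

(-2.250, -0.505, -1.799)

One sweep:
  x_1 = (-12 - (-4)·-0.545 - (-1)·-1.571) / (7) = -2.250
  x_2 = (-5 - (1)·-2.250 - (4)·-1.571) / (-7) = -0.505
  x_3 = (-10 - (-4)·-2.250 - (2)·-0.505) / (10) = -1.799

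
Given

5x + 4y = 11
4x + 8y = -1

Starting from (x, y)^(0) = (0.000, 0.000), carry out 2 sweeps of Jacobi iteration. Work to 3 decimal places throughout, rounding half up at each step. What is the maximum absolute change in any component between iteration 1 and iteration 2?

1.100

Iteration 1:
  x = (11 - (4)·0.000) / (5) = 2.200
  y = (-1 - (4)·0.000) / (8) = -0.125
Iteration 2:
  x = (11 - (4)·-0.125) / (5) = 2.300
  y = (-1 - (4)·2.200) / (8) = -1.225
Change: (0.100, -1.100) → max |·| = 1.100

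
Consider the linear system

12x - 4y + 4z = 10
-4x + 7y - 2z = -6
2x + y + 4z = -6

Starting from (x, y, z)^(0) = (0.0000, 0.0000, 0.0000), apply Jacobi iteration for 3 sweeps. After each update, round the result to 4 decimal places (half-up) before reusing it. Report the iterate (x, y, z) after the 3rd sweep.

(1.1310, -0.7449, -1.8214)

Iteration 1:
  x = (10 - (-4)·0.0000 - (4)·0.0000) / (12) = 0.8333
  y = (-6 - (-4)·0.0000 - (-2)·0.0000) / (7) = -0.8571
  z = (-6 - (2)·0.0000 - (1)·0.0000) / (4) = -1.5000
Iteration 2:
  x = (10 - (-4)·-0.8571 - (4)·-1.5000) / (12) = 1.0476
  y = (-6 - (-4)·0.8333 - (-2)·-1.5000) / (7) = -0.8095
  z = (-6 - (2)·0.8333 - (1)·-0.8571) / (4) = -1.7024
Iteration 3:
  x = (10 - (-4)·-0.8095 - (4)·-1.7024) / (12) = 1.1310
  y = (-6 - (-4)·1.0476 - (-2)·-1.7024) / (7) = -0.7449
  z = (-6 - (2)·1.0476 - (1)·-0.8095) / (4) = -1.8214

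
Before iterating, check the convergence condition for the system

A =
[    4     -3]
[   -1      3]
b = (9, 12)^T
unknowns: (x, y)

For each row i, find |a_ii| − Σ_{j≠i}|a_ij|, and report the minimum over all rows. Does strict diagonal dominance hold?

1

row 1: |4| − (3) = 1
row 2: |3| − (1) = 2
minimum over rows = 1 → strictly diagonally dominant (convergence guaranteed)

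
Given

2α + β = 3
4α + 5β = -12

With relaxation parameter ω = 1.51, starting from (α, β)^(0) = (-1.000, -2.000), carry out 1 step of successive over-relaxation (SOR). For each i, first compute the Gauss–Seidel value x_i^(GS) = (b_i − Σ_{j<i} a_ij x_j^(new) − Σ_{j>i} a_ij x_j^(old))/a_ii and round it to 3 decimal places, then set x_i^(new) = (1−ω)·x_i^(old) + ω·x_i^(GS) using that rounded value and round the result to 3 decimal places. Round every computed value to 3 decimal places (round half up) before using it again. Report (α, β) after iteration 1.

(4.285, -7.780)

Iteration 1:
  α: GS value = (3 - (1)·-2.000) / (2) = 2.500;  α ← (1−ω)·-1.000 + ω·2.500 = 4.285
  β: GS value = (-12 - (4)·4.285) / (5) = -5.828;  β ← (1−ω)·-2.000 + ω·-5.828 = -7.780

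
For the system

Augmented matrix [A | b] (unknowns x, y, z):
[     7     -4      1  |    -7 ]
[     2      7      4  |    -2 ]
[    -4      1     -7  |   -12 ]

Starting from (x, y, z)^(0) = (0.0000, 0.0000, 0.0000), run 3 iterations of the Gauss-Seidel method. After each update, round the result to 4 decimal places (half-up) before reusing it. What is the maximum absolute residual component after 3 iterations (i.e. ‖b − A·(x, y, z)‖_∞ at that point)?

Iteration 1:
  x = (-7 - (-4)·0.0000 - (1)·0.0000) / (7) = -1.0000
  y = (-2 - (2)·-1.0000 - (4)·0.0000) / (7) = 0.0000
  z = (-12 - (-4)·-1.0000 - (1)·0.0000) / (-7) = 2.2857
Iteration 2:
  x = (-7 - (-4)·0.0000 - (1)·2.2857) / (7) = -1.3265
  y = (-2 - (2)·-1.3265 - (4)·2.2857) / (7) = -1.2128
  z = (-12 - (-4)·-1.3265 - (1)·-1.2128) / (-7) = 2.2990
Iteration 3:
  x = (-7 - (-4)·-1.2128 - (1)·2.2990) / (7) = -2.0215
  y = (-2 - (2)·-2.0215 - (4)·2.2990) / (7) = -1.0219
  z = (-12 - (-4)·-2.0215 - (1)·-1.0219) / (-7) = 2.7234
Residual b − A·x = (0.3395, -1.6973, -0.0003); ∞-norm = 1.6973

1.6973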